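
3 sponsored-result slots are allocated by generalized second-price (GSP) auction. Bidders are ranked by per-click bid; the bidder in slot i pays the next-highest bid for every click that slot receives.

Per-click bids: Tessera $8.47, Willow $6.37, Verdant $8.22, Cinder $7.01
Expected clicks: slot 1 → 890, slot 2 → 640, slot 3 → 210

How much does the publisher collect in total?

Sorting advertisers: $8.47 (Tessera) > $8.22 (Verdant) > $7.01 (Cinder) > $6.37 (Willow)
Slot 1: Tessera pays $8.22 × 890 = $7315.80
Slot 2: Verdant pays $7.01 × 640 = $4486.40
Slot 3: Cinder pays $6.37 × 210 = $1337.70
Total = $13139.90

Total revenue: $13139.90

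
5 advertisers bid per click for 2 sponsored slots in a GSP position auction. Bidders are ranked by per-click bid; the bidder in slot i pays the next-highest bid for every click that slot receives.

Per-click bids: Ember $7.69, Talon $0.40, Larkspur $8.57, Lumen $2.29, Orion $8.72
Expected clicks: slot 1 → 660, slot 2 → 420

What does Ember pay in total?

Per-click bids in order: $8.72 (Orion) > $8.57 (Larkspur) > $7.69 (Ember) > …
Ember ranks below slot 2 → no slot, pays nothing.

Ember pays $0.00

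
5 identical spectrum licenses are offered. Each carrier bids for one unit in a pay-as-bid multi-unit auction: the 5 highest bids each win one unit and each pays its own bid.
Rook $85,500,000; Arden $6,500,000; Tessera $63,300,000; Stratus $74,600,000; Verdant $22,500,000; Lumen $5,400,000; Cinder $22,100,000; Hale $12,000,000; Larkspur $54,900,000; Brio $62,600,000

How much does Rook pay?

Bids ranked high→low: 85,500,000 (Rook), 74,600,000 (Stratus), 63,300,000 (Tessera), 62,600,000 (Brio), 54,900,000 (Larkspur), 22,500,000 (Verdant), 22,100,000 (Cinder), …
The 5 highest are Rook, Stratus, Tessera, Brio, Larkspur.
Rook wins → own bid $85,500,000.

Rook pays $85,500,000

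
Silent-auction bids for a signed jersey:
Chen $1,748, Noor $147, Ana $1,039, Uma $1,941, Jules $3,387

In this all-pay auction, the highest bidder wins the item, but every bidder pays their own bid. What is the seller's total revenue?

Bids ranked: 3,387 (Jules) > 1,941 (Uma) > 1,748 (Chen) > 1,039 (Ana) > 147 (Noor)
Jules wins with the top bid; all bids are sunk regardless.
Every bidder forfeits their bid regardless of winning.
Revenue = 1,748 + 147 + 1,039 + 1,941 + 3,387 = $8,262.

Total revenue: $8,262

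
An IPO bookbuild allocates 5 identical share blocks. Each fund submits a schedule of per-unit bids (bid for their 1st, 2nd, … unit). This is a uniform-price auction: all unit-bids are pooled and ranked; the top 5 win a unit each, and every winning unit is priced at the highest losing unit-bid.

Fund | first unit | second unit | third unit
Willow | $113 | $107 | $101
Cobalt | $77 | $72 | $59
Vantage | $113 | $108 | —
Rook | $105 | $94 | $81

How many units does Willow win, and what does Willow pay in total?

Merging the schedules and taking the best 5: 113 (Willow-1), 113 (Vantage-1), 108 (Vantage-2), 107 (Willow-2), 105 (Rook-1)
First bid not allocated: $101.
Willow wins 2 unit(s) at $101 each.

Willow: 2 units, pays $202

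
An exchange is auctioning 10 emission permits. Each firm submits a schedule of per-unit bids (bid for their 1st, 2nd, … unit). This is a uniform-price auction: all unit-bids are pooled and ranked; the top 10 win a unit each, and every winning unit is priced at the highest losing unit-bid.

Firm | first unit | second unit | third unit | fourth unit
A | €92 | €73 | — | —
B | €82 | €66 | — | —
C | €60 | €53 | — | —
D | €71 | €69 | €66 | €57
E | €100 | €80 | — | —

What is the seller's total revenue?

Total revenue: €570

All unit-bids, highest first — top 10: 100 (E-1), 92 (A-1), 82 (B-1), 80 (E-2), 73 (A-2), 71 (D-1), 69 (D-2), 66 (B-2), 66 (D-3), 60 (C-1)
The (k+1)-th unit-bid is €57.
Allocation: A 2, B 2, C 1, D 3, E 2. Every unit priced at €57.
Revenue = 10 × 57 = €570.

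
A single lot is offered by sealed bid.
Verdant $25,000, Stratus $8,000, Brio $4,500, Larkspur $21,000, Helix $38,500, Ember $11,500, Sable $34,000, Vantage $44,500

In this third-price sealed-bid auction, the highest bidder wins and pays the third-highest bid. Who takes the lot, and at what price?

Third-price sealed-bid auction: the highest bidder wins and pays the third-highest bid.
Sorting bids: 44,500 (Vantage) > 38,500 (Helix) > 34,000 (Sable) > 25,000 (Verdant) > 21,000 (Larkspur) > 11,500 (Ember) > …
Vantage is highest; pays the third-highest bid, $34,000.

Vantage pays $34,000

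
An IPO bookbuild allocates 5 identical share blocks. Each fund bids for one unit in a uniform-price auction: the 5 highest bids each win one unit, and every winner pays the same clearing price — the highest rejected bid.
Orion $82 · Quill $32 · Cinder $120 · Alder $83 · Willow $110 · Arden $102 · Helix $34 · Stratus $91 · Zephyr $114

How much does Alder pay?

Ordering the bids: 120 (Cinder), 114 (Zephyr), 110 (Willow), 102 (Arden), 91 (Stratus), 83 (Alder), 82 (Orion), …
Top 5: Cinder, Zephyr, Willow, Arden, Stratus.
Highest unsuccessful bid: $83 → clearing price.
Alder does not win → pays $0.

Alder pays $0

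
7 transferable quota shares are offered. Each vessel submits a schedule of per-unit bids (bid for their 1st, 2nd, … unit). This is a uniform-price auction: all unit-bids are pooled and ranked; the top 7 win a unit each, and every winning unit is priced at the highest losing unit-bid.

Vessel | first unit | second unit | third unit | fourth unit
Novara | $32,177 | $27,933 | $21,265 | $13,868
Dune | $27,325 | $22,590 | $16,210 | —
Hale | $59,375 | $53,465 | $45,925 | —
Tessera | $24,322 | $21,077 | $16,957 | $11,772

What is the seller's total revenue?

Pooled unit-bids ranked (top 7): 59,375 (Hale-1), 53,465 (Hale-2), 45,925 (Hale-3), 32,177 (Novara-1), 27,933 (Novara-2), 27,325 (Dune-1), 24,322 (Tessera-1)
Highest rejected unit-bid = $22,590.
Allocation: Dune 1, Hale 3, Novara 2, Tessera 1. Every unit priced at $22,590.
Revenue = 7 × 22,590 = $158,130.

Total revenue: $158,130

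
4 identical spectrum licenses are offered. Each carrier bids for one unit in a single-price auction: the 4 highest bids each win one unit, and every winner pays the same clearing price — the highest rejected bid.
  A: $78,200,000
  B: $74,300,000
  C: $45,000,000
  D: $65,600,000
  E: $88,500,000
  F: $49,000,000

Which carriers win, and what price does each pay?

Ordering the bids: 88,500,000 (E), 78,200,000 (A), 74,300,000 (B), 65,600,000 (D), 49,000,000 (F), 45,000,000 (C)
The 4 highest are E, A, B, D.
Highest unsuccessful bid: $49,000,000 → clearing price.

E, A, B, D; each pays $49,000,000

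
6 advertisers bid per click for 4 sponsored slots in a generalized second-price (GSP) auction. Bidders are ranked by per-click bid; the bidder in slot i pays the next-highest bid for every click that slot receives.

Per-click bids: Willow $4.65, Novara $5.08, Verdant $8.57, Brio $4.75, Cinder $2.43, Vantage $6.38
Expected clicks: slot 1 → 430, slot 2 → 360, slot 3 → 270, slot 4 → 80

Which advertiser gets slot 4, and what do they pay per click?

Ranked by bid: $8.57 (Verdant) > $6.38 (Vantage) > $5.08 (Novara) > $4.75 (Brio) > $4.65 (Willow) > …
Slot 4 goes to the fourth-ranked bidder, Brio, who pays the next bid down: $4.65/click.

Brio; $4.65 per click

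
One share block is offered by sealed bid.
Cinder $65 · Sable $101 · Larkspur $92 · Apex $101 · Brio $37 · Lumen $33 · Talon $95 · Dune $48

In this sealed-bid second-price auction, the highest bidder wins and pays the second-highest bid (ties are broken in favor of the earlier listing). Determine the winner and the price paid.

Sable pays $101

Sorting bids: 101 (Sable) > 101 (Apex) > 95 (Talon) > 92 (Larkspur) > 65 (Cinder) > 48 (Dune) > …
Sable and Apex tie at $101; tie-break gives it to Sable.
Sable is highest; pays the second-highest bid, $101.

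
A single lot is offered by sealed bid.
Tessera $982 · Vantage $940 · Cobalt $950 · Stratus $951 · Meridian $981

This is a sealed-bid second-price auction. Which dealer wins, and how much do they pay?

Tessera pays $981

Rule: the highest bidder wins and pays the second-highest bid.
Bids in order: 982 (Tessera) > 981 (Meridian) > 951 (Stratus) > 950 (Cobalt) > 940 (Vantage)
Second-price: Tessera pays Meridian's bid of $981.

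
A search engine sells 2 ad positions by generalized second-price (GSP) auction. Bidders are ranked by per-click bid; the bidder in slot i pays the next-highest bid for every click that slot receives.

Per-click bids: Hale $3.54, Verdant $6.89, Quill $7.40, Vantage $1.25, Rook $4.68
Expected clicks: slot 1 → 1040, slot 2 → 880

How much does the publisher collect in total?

Sorting advertisers: $7.40 (Quill) > $6.89 (Verdant) > $4.68 (Rook) > …
Slot 1: Quill pays $6.89 × 1040 = $7165.60
Slot 2: Verdant pays $4.68 × 880 = $4118.40
Total = $11284.00

Total revenue: $11284.00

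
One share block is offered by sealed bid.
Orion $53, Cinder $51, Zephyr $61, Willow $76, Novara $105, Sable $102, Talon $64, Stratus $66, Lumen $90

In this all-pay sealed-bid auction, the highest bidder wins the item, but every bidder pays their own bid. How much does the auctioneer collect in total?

Total revenue: $668

Sorting bids: 105 (Novara) > 102 (Sable) > 90 (Lumen) > 76 (Willow) > 66 (Stratus) > 64 (Talon) > …
Novara wins with the top bid; all bids are sunk regardless.
Every bidder forfeits their bid regardless of winning.
Revenue = 53 + 51 + 61 + 76 + 105 + 102 + 64 + 66 + 90 = $668.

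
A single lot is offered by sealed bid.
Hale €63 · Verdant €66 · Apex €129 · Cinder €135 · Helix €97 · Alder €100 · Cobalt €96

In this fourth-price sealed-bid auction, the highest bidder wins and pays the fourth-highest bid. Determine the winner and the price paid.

Rule: the highest bidder wins and pays the fourth-highest bid.
Bids ranked: 135 (Cinder) > 129 (Apex) > 100 (Alder) > 97 (Helix) > 96 (Cobalt) > 66 (Verdant) > …
Cinder wins; payment is bid #4 in the ranking = €97.

Cinder pays €97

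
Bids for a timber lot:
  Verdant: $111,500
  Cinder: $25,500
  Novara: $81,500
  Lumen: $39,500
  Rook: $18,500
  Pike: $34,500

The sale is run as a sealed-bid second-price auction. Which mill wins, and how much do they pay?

Bids in order: 111,500 (Verdant) > 81,500 (Novara) > 39,500 (Lumen) > 34,500 (Pike) > 25,500 (Cinder) > 18,500 (Rook)
Verdant wins with the highest bid; price is set by the runner-up at $81,500.

Verdant pays $81,500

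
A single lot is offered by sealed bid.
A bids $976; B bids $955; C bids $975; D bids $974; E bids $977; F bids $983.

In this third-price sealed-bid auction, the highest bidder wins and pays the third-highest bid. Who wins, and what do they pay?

Bids ranked: 983 (F) > 977 (E) > 976 (A) > 975 (C) > 974 (D) > 955 (B)
F wins; payment is bid #3 in the ranking = $976.

F pays $976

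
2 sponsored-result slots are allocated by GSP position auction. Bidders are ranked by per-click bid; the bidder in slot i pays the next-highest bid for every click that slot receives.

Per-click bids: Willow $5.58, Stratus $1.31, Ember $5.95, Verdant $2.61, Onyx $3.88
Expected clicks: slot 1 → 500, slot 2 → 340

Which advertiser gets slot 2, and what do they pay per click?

Willow; $3.88 per click

Ranked by bid: $5.95 (Ember) > $5.58 (Willow) > $3.88 (Onyx) > …
Slot 2 goes to the second-ranked bidder, Willow, who pays the next bid down: $3.88/click.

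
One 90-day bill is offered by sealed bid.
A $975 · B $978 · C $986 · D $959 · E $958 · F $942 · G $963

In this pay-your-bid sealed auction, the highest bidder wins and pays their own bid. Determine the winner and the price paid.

Sorting bids: 986 (C) > 978 (B) > 975 (A) > 963 (G) > 959 (D) > 958 (E) > …
First-price: C pays what they bid, $986.

C pays $986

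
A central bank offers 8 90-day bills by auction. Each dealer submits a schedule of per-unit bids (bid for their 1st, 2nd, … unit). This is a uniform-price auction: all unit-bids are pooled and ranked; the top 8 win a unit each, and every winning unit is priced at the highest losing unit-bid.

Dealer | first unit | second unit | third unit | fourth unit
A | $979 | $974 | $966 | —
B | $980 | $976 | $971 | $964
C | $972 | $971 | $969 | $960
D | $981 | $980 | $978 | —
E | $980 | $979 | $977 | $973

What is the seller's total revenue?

Total revenue: $7,808

Pooled unit-bids ranked (top 8): 981 (D-1), 980 (B-1), 980 (D-2), 980 (E-1), 979 (A-1), 979 (E-2), 978 (D-3), 977 (E-3)
First bid not allocated: $976.
Allocation: A 1, B 1, D 3, E 3. Every unit priced at $976.
Revenue = 8 × 976 = $7,808.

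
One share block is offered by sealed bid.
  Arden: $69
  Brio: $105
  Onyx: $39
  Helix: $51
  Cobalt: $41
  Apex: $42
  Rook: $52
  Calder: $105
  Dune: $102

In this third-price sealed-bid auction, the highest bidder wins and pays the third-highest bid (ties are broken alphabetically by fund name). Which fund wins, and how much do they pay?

Brio pays $102

Third-price sealed-bid auction: the highest bidder wins and pays the third-highest bid.
Bids ranked: 105 (Brio) > 105 (Calder) > 102 (Dune) > 69 (Arden) > 52 (Rook) > 51 (Helix) > …
Tie at $105 → Brio wins by tie-break.
Brio is highest; pays the third-highest bid, $102.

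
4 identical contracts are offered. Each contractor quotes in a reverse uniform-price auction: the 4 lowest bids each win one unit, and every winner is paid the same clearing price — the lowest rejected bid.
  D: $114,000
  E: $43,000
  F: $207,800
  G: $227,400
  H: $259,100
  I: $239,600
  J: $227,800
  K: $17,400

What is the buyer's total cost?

Total cost: $909,600

Bids ranked low→high: 17,400 (K), 43,000 (E), 114,000 (D), 207,800 (F), 227,400 (G), 227,800 (J), …
Winners (4 units): K, E, D, F.
Clearing price = lowest rejected bid = $227,400.
Total cost = 4 × $227,400 = $909,600.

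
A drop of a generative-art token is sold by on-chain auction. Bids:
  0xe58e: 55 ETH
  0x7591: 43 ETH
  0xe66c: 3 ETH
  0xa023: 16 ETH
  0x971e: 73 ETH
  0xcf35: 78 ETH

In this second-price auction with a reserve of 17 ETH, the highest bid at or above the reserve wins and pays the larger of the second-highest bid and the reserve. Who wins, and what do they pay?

0xcf35 pays 73 ETH

Sorting bids: 78 (0xcf35) > 73 (0x971e) > 55 (0xe58e) > 43 (0x7591) > 16 (0xa023) > 3 (0xe66c)
Highest eligible bid: 0xcf35 at 78 ETH.
Second-highest bid 73 ETH exceeds the reserve 17 ETH → payment 73 ETH.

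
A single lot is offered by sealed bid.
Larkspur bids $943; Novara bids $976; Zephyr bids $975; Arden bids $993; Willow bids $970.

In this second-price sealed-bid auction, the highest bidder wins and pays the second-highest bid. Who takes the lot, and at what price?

Bids ranked: 993 (Arden) > 976 (Novara) > 975 (Zephyr) > 970 (Willow) > 943 (Larkspur)
Second-price: Arden pays Novara's bid of $976.

Arden pays $976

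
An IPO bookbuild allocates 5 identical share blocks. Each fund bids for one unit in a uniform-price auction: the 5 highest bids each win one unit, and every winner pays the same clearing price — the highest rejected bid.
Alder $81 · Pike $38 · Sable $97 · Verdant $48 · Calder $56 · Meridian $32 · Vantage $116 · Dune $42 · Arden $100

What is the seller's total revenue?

Total revenue: $240

Bids ranked high→low: 116 (Vantage), 100 (Arden), 97 (Sable), 81 (Alder), 56 (Calder), 48 (Verdant), 42 (Dune), …
The 5 highest are Vantage, Arden, Sable, Alder, Calder.
First losing bid is Verdant's $48, which sets the uniform price.
Total revenue = 5 × $48 = $240.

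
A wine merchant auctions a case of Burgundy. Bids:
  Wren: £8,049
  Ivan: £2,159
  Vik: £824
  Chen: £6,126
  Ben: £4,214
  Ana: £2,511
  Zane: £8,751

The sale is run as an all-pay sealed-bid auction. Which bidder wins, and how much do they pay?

Rule: the highest bidder wins the item, but every bidder pays their own bid.
Bids ranked: 8,751 (Zane) > 8,049 (Wren) > 6,126 (Chen) > 4,214 (Ben) > 2,511 (Ana) > 2,159 (Ivan) > …
Zane wins with the top bid; all bids are sunk regardless.

Zane pays £8,751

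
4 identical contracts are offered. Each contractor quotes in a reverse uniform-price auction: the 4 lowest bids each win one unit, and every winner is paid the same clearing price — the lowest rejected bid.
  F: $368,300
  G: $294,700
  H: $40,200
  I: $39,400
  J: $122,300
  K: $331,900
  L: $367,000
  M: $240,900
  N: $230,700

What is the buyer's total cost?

Total cost: $963,600

Sorting: 39,400 (I), 40,200 (H), 122,300 (J), 230,700 (N), 240,900 (M), 294,700 (G), …
Lowest 4: I, H, J, N.
Clearing price = lowest rejected bid = $240,900.
Total cost = 4 × $240,900 = $963,600.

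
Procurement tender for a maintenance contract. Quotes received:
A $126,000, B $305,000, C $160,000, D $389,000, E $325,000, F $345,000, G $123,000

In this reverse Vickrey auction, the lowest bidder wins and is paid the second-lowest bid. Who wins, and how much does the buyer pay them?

Reverse Vickrey auction: the lowest bidder wins and is paid the second-lowest bid.
Sorting bids: 123,000 (G) < 126,000 (A) < 160,000 (C) < 305,000 (B) < 325,000 (E) < 345,000 (F) < …
Second-price: G is paid A's bid of $126,000.

G is paid $126,000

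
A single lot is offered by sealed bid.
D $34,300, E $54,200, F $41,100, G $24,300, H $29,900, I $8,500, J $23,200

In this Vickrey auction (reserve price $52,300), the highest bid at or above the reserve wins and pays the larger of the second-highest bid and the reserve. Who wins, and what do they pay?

E pays $52,300

Sorting bids: 54,200 (E) > 41,100 (F) > 34,300 (D) > 29,900 (H) > 24,300 (G) > 23,200 (J) > …
Highest eligible bid: E at $54,200.
max(second-highest $41,100, reserve $52,300) = $52,300.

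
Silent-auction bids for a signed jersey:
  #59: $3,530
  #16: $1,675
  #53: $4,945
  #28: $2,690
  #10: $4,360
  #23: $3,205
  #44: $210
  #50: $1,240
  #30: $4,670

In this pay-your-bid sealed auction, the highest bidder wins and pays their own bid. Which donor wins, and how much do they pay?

Bids ranked: 4,945 (#53) > 4,670 (#30) > 4,360 (#10) > 3,530 (#59) > 3,205 (#23) > 2,690 (#28) > …
#53 has the highest bid and pays exactly that: $4,945.

#53 pays $4,945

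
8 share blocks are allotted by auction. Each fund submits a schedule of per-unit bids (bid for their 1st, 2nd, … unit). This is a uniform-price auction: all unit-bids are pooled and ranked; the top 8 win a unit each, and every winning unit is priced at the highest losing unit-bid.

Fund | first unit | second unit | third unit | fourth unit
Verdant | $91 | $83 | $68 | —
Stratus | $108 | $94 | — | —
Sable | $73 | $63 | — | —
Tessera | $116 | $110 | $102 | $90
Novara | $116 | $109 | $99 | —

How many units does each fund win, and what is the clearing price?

Novara 3, Stratus 2, Tessera 3; clearing price $91

Merging the schedules and taking the best 8: 116 (Tessera-1), 116 (Novara-1), 110 (Tessera-2), 109 (Novara-2), 108 (Stratus-1), 102 (Tessera-3), 99 (Novara-3), 94 (Stratus-2)
Highest rejected unit-bid = $91.
Allocation: Novara 3, Stratus 2, Tessera 3.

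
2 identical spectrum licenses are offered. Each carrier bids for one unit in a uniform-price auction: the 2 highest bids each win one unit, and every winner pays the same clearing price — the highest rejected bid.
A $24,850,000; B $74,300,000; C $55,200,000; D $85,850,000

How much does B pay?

B pays $55,200,000

Ordering the bids: 85,850,000 (D), 74,300,000 (B), 55,200,000 (C), 24,850,000 (A)
The 2 highest are D, B.
Highest unsuccessful bid: $55,200,000 → clearing price.
B wins → pays $55,200,000.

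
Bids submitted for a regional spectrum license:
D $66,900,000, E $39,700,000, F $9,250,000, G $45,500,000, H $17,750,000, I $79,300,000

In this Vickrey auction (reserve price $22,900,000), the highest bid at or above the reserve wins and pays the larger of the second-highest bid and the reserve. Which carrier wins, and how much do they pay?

Rule: the highest bid at or above the reserve wins and pays the larger of the second-highest bid and the reserve.
Bids in order: 79,300,000 (I) > 66,900,000 (D) > 45,500,000 (G) > 39,700,000 (E) > 17,750,000 (H) > 9,250,000 (F)
I has the top bid at or above the reserve ($79,300,000).
Second-highest bid $66,900,000 exceeds the reserve $22,900,000 → payment $66,900,000.

I pays $66,900,000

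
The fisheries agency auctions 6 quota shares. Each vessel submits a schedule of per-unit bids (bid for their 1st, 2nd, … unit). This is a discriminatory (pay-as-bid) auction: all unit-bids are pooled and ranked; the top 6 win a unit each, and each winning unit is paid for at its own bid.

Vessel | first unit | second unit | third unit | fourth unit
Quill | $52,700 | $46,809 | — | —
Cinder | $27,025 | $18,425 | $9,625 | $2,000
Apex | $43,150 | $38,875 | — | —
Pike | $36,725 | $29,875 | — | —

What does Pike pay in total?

Pooled unit-bids ranked (top 6): 52,700 (Quill-1), 46,809 (Quill-2), 43,150 (Apex-1), 38,875 (Apex-2), 36,725 (Pike-1), 29,875 (Pike-2)
Next rejected bid: $27,025 (not a price — pay-as-bid).
Pike's winning unit-bids: 36,725 + 29,875 = $66,600.

Pike pays $66,600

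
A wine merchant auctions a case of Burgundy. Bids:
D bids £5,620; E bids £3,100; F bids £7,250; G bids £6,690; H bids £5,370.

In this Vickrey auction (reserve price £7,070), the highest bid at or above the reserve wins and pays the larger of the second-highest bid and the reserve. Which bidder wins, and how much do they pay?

Bids in order: 7,250 (F) > 6,690 (G) > 5,620 (D) > 5,370 (H) > 3,100 (E)
Highest eligible bid: F at £7,250.
max(second-highest £6,690, reserve £7,070) = £7,070.

F pays £7,070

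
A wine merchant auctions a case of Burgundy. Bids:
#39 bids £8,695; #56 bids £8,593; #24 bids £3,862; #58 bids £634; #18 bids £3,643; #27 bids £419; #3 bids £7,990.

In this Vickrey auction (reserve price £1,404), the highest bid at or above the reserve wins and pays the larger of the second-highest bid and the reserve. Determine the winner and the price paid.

#39 pays £8,593

Rule: the highest bid at or above the reserve wins and pays the larger of the second-highest bid and the reserve.
Bids ranked: 8,695 (#39) > 8,593 (#56) > 7,990 (#3) > 3,862 (#24) > 3,643 (#18) > 634 (#58) > …
#39 has the top bid at or above the reserve (£8,695).
max(second-highest £8,593, reserve £1,404) = £8,593; the reserve does not bind.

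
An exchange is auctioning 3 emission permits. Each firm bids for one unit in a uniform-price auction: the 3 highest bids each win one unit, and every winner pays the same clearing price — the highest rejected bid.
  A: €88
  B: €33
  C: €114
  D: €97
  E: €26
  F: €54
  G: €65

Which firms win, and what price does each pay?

Ordering the bids: 114 (C), 97 (D), 88 (A), 65 (G), 54 (F), …
Top 3: C, D, A.
First losing bid is G's €65, which sets the uniform price.

C, D, A; each pays €65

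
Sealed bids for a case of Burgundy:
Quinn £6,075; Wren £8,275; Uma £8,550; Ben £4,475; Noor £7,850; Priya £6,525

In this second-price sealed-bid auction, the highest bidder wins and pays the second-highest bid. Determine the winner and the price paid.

Bids in order: 8,550 (Uma) > 8,275 (Wren) > 7,850 (Noor) > 6,525 (Priya) > 6,075 (Quinn) > 4,475 (Ben)
Uma is highest; pays the second-highest bid, £8,275.

Uma pays £8,275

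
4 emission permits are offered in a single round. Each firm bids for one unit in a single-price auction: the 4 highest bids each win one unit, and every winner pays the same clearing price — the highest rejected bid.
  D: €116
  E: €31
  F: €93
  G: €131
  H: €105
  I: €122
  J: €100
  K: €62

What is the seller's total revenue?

Sorting: 131 (G), 122 (I), 116 (D), 105 (H), 100 (J), 93 (F), …
Winners (4 units): G, I, D, H.
First losing bid is J's €100, which sets the uniform price.
Total revenue = 4 × €100 = €400.

Total revenue: €400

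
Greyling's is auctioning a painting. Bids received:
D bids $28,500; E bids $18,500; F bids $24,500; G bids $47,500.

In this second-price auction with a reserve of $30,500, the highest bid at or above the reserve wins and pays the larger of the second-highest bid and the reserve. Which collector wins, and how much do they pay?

G pays $30,500

Sorting bids: 47,500 (G) > 28,500 (D) > 24,500 (F) > 18,500 (E)
Highest eligible bid: G at $47,500.
Second-highest bid $28,500 is below the reserve $30,500, so the reserve binds → payment $30,500.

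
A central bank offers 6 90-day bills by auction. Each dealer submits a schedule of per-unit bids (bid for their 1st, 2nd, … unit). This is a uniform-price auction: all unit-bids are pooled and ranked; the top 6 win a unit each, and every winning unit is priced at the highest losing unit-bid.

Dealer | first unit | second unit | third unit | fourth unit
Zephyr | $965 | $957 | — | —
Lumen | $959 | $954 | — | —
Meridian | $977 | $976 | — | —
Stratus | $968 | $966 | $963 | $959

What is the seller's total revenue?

All unit-bids, highest first — top 6: 977 (Meridian-1), 976 (Meridian-2), 968 (Stratus-1), 966 (Stratus-2), 965 (Zephyr-1), 963 (Stratus-3)
Highest rejected unit-bid = $959.
Allocation: Meridian 2, Stratus 3, Zephyr 1. Every unit priced at $959.
Revenue = 6 × 959 = $5,754.

Total revenue: $5,754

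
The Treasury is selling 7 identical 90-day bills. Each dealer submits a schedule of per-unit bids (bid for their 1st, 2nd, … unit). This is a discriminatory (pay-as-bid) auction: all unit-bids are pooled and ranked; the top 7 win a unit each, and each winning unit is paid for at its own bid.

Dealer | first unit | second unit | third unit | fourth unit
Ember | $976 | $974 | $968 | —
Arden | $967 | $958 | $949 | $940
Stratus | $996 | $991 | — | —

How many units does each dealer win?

Arden 2, Ember 3, Stratus 2

Merging the schedules and taking the best 7: 996 (Stratus-1), 991 (Stratus-2), 976 (Ember-1), 974 (Ember-2), 968 (Ember-3), 967 (Arden-1), 958 (Arden-2)
Next rejected bid: $949 (not a price — pay-as-bid).
Allocation: Arden 2, Ember 3, Stratus 2.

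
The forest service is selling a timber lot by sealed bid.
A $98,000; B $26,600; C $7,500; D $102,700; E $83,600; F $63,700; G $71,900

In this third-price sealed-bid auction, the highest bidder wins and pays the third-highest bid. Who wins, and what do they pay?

Third-price sealed-bid auction: the highest bidder wins and pays the third-highest bid.
Bids in order: 102,700 (D) > 98,000 (A) > 83,600 (E) > 71,900 (G) > 63,700 (F) > 26,600 (B) > …
D is highest; pays the third-highest bid, $83,600.

D pays $83,600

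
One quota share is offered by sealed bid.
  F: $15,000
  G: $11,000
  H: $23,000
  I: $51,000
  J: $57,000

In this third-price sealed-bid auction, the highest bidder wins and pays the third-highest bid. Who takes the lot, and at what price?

Third-price sealed-bid auction: the highest bidder wins and pays the third-highest bid.
Bids ranked: 57,000 (J) > 51,000 (I) > 23,000 (H) > 15,000 (F) > 11,000 (G)
J wins; payment is bid #3 in the ranking = $23,000.

J pays $23,000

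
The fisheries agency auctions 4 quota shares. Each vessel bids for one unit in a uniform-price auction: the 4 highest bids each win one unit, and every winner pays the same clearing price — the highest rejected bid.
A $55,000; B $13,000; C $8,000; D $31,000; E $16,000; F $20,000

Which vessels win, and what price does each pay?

Ordering the bids: 55,000 (A), 31,000 (D), 20,000 (F), 16,000 (E), 13,000 (B), 8,000 (C)
Winners (4 units): A, D, F, E.
Clearing price = highest rejected bid = $13,000.

A, D, F, E; each pays $13,000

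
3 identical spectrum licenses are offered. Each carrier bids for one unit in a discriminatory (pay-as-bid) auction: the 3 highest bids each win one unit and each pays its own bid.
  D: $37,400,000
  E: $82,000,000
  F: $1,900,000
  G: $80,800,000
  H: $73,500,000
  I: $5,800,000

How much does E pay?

E pays $82,000,000

Bids ranked high→low: 82,000,000 (E), 80,800,000 (G), 73,500,000 (H), 37,400,000 (D), 5,800,000 (I), …
The 3 highest are E, G, H.
E wins → own bid $82,000,000.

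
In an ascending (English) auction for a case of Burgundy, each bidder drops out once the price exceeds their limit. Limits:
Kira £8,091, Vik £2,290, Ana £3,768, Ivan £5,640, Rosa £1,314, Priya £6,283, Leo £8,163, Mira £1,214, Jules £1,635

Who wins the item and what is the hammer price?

Leo wins at £8,091

Ascending (English) auction: the price rises until one bidder remains; the winner pays the price at which the last rival dropped out.
Limits ranked: 8,163 (Leo) > 8,091 (Kira) > 6,283 (Priya) > 5,640 (Ivan) > 3,768 (Ana) > 2,290 (Vik) > …
Kira is the last rival to drop out, at £8,091; Leo remains and wins at that price.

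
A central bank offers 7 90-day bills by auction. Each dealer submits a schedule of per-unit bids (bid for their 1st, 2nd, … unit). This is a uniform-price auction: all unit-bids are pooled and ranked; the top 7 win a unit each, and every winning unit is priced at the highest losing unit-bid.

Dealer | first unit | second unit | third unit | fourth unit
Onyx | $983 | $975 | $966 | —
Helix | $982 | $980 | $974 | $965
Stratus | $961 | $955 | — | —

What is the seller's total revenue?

Total revenue: $6,727

All unit-bids, highest first — top 7: 983 (Onyx-1), 982 (Helix-1), 980 (Helix-2), 975 (Onyx-2), 974 (Helix-3), 966 (Onyx-3), 965 (Helix-4)
First bid not allocated: $961.
Allocation: Helix 4, Onyx 3. Every unit priced at $961.
Revenue = 7 × 961 = $6,727.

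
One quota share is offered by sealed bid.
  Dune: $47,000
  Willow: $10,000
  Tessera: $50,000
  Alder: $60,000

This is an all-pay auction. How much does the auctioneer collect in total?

Total revenue: $167,000

Rule: the highest bidder wins the item, but every bidder pays their own bid.
Bids ranked: 60,000 (Alder) > 50,000 (Tessera) > 47,000 (Dune) > 10,000 (Willow)
Every bidder forfeits their bid regardless of winning.
Revenue = 47,000 + 10,000 + 50,000 + 60,000 = $167,000.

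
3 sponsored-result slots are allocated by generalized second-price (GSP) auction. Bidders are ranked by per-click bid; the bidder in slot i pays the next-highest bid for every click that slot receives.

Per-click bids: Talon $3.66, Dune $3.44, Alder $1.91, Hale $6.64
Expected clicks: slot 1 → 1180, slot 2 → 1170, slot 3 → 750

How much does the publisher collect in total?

Total revenue: $9776.10

Per-click bids in order: $6.64 (Hale) > $3.66 (Talon) > $3.44 (Dune) > $1.91 (Alder)
Slot 1: Hale pays $3.66 × 1180 = $4318.80
Slot 2: Talon pays $3.44 × 1170 = $4024.80
Slot 3: Dune pays $1.91 × 750 = $1432.50
Total = $9776.10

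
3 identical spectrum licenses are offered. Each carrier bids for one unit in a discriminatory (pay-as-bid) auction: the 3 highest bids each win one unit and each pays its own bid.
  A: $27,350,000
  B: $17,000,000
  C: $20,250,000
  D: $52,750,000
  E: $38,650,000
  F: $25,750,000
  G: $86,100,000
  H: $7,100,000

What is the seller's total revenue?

Sorting: 86,100,000 (G), 52,750,000 (D), 38,650,000 (E), 27,350,000 (A), 25,750,000 (F), …
The 3 highest are G, D, E.
Total revenue = 86,100,000 + 52,750,000 + 38,650,000 = $177,500,000.

Total revenue: $177,500,000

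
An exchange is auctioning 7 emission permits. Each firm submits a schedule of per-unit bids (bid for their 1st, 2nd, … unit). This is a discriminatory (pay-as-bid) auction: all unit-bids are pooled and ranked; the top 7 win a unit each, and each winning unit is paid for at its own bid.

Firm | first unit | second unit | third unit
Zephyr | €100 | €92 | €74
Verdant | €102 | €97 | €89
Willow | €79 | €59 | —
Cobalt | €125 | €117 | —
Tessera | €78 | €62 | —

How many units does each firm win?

Cobalt 2, Verdant 3, Zephyr 2

Pooled unit-bids ranked (top 7): 125 (Cobalt-1), 117 (Cobalt-2), 102 (Verdant-1), 100 (Zephyr-1), 97 (Verdant-2), 92 (Zephyr-2), 89 (Verdant-3)
Next rejected bid: €79 (not a price — pay-as-bid).
Allocation: Cobalt 2, Verdant 3, Zephyr 2.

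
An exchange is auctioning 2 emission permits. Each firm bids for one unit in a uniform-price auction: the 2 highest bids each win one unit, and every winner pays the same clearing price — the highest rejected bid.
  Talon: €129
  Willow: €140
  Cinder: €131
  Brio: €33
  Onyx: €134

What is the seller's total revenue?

Sorting: 140 (Willow), 134 (Onyx), 131 (Cinder), 129 (Talon), …
The 2 highest are Willow, Onyx.
Clearing price = highest rejected bid = €131.
Total revenue = 2 × €131 = €262.

Total revenue: €262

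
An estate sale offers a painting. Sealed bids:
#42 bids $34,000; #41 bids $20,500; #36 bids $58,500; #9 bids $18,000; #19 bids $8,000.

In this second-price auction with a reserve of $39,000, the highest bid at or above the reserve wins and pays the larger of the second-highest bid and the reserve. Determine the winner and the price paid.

#36 pays $39,000

Bids in order: 58,500 (#36) > 34,000 (#42) > 20,500 (#41) > 18,000 (#9) > 8,000 (#19)
Highest eligible bid: #36 at $58,500.
max(second-highest $34,000, reserve $39,000) = $39,000.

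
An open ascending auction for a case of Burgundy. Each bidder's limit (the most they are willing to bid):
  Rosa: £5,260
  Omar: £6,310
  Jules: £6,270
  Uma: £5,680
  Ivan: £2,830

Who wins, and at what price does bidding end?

Rule: the price rises until one bidder remains; the winner pays the price at which the last rival dropped out.
Limits in order: 6,310 (Omar) > 6,270 (Jules) > 5,680 (Uma) > 5,260 (Rosa) > 2,830 (Ivan)
Once the price passes £6,270, only Omar is left; the hammer falls at Jules's limit of £6,270.

Omar wins at £6,270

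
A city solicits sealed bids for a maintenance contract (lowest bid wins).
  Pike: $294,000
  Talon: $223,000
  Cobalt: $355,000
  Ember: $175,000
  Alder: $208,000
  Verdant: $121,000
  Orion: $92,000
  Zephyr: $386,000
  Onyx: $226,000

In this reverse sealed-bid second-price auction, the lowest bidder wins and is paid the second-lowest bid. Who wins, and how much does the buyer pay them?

Orion is paid $121,000

Bids ranked: 92,000 (Orion) < 121,000 (Verdant) < 175,000 (Ember) < 208,000 (Alder) < 223,000 (Talon) < 226,000 (Onyx) < …
Orion is lowest; is paid the second-lowest bid, $121,000.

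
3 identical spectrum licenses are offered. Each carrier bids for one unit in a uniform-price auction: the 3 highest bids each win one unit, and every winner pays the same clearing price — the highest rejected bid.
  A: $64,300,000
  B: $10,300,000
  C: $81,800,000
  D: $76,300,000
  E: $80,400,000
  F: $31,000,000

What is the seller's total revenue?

Total revenue: $192,900,000

Ordering the bids: 81,800,000 (C), 80,400,000 (E), 76,300,000 (D), 64,300,000 (A), 31,000,000 (F), …
The 3 highest are C, E, D.
Highest unsuccessful bid: $64,300,000 → clearing price.
Total revenue = 3 × $64,300,000 = $192,900,000.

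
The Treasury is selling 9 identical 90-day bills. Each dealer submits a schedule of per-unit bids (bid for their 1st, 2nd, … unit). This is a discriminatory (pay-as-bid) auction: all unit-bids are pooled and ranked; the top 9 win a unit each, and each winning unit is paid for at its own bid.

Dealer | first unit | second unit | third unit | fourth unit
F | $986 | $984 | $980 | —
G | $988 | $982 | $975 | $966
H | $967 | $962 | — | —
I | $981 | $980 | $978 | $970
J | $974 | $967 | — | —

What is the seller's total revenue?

Pooled unit-bids ranked (top 9): 988 (G-1), 986 (F-1), 984 (F-2), 982 (G-2), 981 (I-1), 980 (F-3), 980 (I-2), 978 (I-3), 975 (G-3)
Next rejected bid: $974 (not a price — pay-as-bid).
Each winning unit pays its own bid.
Revenue = 988 + 986 + 984 + 982 + 981 + 980 + 980 + 978 + 975 = $8,834.

Total revenue: $8,834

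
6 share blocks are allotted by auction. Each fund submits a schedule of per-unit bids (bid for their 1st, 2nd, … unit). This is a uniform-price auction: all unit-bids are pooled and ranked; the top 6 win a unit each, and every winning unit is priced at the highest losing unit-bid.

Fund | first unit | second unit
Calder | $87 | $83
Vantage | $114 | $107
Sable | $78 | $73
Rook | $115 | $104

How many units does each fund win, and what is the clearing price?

Calder 2, Rook 2, Vantage 2; clearing price $78

All unit-bids, highest first — top 6: 115 (Rook-1), 114 (Vantage-1), 107 (Vantage-2), 104 (Rook-2), 87 (Calder-1), 83 (Calder-2)
Highest rejected unit-bid = $78.
Allocation: Calder 2, Rook 2, Vantage 2.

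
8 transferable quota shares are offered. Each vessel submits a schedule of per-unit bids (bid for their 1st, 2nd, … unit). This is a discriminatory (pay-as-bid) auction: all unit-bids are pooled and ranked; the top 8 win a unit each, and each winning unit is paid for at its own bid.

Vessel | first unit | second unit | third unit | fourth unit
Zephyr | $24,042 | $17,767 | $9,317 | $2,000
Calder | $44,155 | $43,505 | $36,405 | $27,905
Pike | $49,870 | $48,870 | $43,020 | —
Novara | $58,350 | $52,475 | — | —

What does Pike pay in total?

Pooled unit-bids ranked (top 8): 58,350 (Novara-1), 52,475 (Novara-2), 49,870 (Pike-1), 48,870 (Pike-2), 44,155 (Calder-1), 43,505 (Calder-2), 43,020 (Pike-3), 36,405 (Calder-3)
Next rejected bid: $27,905 (not a price — pay-as-bid).
Pike's winning unit-bids: 49,870 + 48,870 + 43,020 = $141,760.

Pike pays $141,760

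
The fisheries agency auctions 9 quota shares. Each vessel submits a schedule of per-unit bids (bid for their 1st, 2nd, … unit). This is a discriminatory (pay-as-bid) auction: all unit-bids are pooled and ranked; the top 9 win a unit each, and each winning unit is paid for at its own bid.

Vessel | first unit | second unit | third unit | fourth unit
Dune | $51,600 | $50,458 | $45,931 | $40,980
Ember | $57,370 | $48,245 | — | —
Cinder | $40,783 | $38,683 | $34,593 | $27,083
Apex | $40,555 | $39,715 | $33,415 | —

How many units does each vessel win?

Apex 2, Cinder 1, Dune 4, Ember 2

Pooled unit-bids ranked (top 9): 57,370 (Ember-1), 51,600 (Dune-1), 50,458 (Dune-2), 48,245 (Ember-2), 45,931 (Dune-3), 40,980 (Dune-4), 40,783 (Cinder-1), 40,555 (Apex-1), 39,715 (Apex-2)
Next rejected bid: $38,683 (not a price — pay-as-bid).
Allocation: Apex 2, Cinder 1, Dune 4, Ember 2.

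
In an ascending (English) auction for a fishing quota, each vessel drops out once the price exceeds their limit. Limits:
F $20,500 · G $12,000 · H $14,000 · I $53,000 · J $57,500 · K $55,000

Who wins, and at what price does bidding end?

J wins at $55,000

Rule: the price rises until one bidder remains; the winner pays the price at which the last rival dropped out.
Limits in order: 57,500 (J) > 55,000 (K) > 53,000 (I) > 20,500 (F) > 14,000 (H) > 12,000 (G)
Once the price passes $55,000, only J is left; the hammer falls at K's limit of $55,000.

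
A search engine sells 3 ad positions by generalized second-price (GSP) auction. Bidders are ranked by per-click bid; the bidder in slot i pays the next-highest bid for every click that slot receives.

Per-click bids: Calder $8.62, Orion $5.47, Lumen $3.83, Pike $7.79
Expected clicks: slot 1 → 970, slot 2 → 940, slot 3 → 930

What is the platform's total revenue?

Per-click bids in order: $8.62 (Calder) > $7.79 (Pike) > $5.47 (Orion) > $3.83 (Lumen)
Slot 1: Calder pays $7.79 × 970 = $7556.30
Slot 2: Pike pays $5.47 × 940 = $5141.80
Slot 3: Orion pays $3.83 × 930 = $3561.90
Total = $16260.00

Total revenue: $16260.00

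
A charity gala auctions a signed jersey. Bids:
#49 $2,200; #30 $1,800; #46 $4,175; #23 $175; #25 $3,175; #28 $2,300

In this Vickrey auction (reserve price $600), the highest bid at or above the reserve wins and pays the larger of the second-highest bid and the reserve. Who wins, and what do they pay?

#46 pays $3,175

Bids in order: 4,175 (#46) > 3,175 (#25) > 2,300 (#28) > 2,200 (#49) > 1,800 (#30) > 175 (#23)
#46 has the top bid at or above the reserve ($4,175).
Second-highest bid $3,175 exceeds the reserve $600 → payment $3,175.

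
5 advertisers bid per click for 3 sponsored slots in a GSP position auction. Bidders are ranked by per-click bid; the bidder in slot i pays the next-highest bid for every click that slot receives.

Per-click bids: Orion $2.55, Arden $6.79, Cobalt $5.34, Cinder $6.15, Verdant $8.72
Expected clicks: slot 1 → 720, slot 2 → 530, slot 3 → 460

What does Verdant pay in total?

Per-click bids in order: $8.72 (Verdant) > $6.79 (Arden) > $6.15 (Cinder) > $5.34 (Cobalt) > …
Verdant holds slot 1 → pays next bid $6.79 × 720 clicks = $4888.80.

Verdant pays $4888.80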